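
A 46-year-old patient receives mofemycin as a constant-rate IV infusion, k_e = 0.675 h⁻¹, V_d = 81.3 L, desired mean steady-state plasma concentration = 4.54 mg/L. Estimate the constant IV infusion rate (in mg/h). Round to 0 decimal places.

249 mg/h

CL = k × Vd = 0.6750 × 81.3 = 54.88 L/h
At steady state, infusion rate R₀ = Css × CL = 4.54 × 54.88 = 249.2 mg/h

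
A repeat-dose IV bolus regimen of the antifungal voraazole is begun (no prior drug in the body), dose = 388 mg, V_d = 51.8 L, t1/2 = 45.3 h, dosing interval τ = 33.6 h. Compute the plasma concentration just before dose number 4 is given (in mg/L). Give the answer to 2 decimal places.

8.76 mg/L

C₀ per dose = Dose / Vd = 388 / 51.8 = 7.490 mg/L
k = ln2 / t½ = 0.693147 / 45.3 = 0.01530 h⁻¹
Fraction remaining after one interval: r = e^(−kτ) = e^(−0.01530 × 33.6) = 0.5981
Before dose 4, 3 doses have been given (aged 1τ, 2τ, 3τ).
C_trough = C₀ × (r + r² + … + r^3) = C₀ × r(1−r^3)/(1−r)
        = 7.490 × 0.5981 × (1 − 0.2140) / (1 − 0.5981) = 8.761 mg/L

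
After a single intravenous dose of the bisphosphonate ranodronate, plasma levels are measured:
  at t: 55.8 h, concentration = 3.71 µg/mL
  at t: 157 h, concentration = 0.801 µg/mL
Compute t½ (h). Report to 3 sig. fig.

45.8 h

k = ln(C₁/C₂) / (t₂ − t₁) = ln(3.71/0.801) / (157 − 55.8)
  = 1.533 / 101.2 = 0.01515 h⁻¹
t½ = ln2 / k = 0.693147 / 0.01515 = 45.75 h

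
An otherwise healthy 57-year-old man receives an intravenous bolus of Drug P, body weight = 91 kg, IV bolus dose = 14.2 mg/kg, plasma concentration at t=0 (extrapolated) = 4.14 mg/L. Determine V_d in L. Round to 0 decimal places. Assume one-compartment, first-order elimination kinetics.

312 L

Dose = 14.2 × 91 = 1292 mg
Vd = Dose / C₀ = 1292 / 4.14 = 312.1 L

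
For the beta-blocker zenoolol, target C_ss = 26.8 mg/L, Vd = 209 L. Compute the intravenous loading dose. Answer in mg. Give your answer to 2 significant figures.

LD = Css × Vd = 26.8 × 209 = 5601 mg

5600 mg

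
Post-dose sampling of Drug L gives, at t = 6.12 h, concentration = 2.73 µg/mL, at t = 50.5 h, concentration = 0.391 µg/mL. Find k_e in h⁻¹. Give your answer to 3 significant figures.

0.0438 h⁻¹

k = ln(C₁/C₂) / (t₂ − t₁) = ln(2.73/0.391) / (50.5 − 6.12)
  = 1.943 / 44.38 = 0.04378 h⁻¹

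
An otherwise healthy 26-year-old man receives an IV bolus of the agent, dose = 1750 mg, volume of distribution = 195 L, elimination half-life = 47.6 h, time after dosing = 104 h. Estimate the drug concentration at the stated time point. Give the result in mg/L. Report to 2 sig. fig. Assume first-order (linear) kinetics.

C₀ = Dose / Vd = 1750 / 195 = 8.974 mg/L
k = ln2 / t½ = 0.693147 / 47.6 = 0.01456 h⁻¹
C = C₀ · e^(−k·t) = 8.974 × e^(−0.01456 × 104)
  = 8.974 × 0.2200 = 1.974 mg/L

2.0 mg/L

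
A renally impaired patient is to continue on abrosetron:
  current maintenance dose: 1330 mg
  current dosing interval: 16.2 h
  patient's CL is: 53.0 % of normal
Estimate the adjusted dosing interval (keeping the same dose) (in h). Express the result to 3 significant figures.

To keep the same average steady-state level, dosing rate must scale with clearance.
CL ratio = 53.0 / 100 = 0.5300
New interval (same dose) = 16.2 / 0.5300 = 30.57 h

30.6 h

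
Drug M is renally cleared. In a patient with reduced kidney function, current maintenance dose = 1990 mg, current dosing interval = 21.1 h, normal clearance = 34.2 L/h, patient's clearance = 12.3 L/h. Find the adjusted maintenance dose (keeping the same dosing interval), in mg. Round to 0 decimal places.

To keep the same average steady-state level, dosing rate must scale with clearance.
CL ratio = 12.3 / 34.2 = 0.3596
New dose (same interval) = 1990 × 0.3596 = 715.6 mg

716 mg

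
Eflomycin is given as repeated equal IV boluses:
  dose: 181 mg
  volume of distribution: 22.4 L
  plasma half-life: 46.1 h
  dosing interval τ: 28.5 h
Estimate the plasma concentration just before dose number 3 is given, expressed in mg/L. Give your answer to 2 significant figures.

8.7 mg/L

C₀ per dose = Dose / Vd = 181 / 22.4 = 8.080 mg/L
k = ln2 / t½ = 0.693147 / 46.1 = 0.01504 h⁻¹
Fraction remaining after one interval: r = e^(−kτ) = e^(−0.01504 × 28.5) = 0.6514
Before dose 3, 2 doses have been given (aged 1τ, 2τ).
C_trough = C₀ × (r + r²) = 8.080 × (0.6514 + 0.4243) = 8.692 mg/L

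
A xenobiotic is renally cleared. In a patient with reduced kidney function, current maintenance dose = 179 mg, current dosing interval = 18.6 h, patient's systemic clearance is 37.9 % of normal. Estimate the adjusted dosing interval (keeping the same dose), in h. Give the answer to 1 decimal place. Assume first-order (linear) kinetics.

49.1 h

To keep the same average steady-state level, dosing rate must scale with clearance.
CL ratio = 37.9 / 100 = 0.3790
New interval (same dose) = 18.6 / 0.3790 = 49.08 h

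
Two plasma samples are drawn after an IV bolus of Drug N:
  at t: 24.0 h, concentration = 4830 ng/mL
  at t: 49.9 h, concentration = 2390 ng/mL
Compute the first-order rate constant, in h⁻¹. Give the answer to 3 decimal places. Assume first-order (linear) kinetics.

k = ln(C₁/C₂) / (t₂ − t₁) = ln(4830/2390) / (49.9 − 24.0)
  = 0.7036 / 25.90 = 0.02717 h⁻¹

0.027 h⁻¹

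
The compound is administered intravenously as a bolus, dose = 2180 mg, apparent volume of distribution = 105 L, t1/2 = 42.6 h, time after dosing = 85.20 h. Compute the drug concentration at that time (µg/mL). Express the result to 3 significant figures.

5.19 µg/mL

C₀ = Dose / Vd = 2180 / 105 = 20.76 mg/L
k = ln2 / t½ = 0.693147 / 42.6 = 0.01627 h⁻¹
t / t½ = 85.20 / 42.6 = 2 half-lives
C = C₀ × (1/2)^2 = 20.76 × 0.2500 = 5.190 mg/L
(5.190 mg/L = 5.190 µg/mL)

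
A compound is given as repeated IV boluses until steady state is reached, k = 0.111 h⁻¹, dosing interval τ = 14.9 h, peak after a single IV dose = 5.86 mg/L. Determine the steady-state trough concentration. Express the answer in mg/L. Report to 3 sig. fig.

e^(−kτ) = e^(−0.1110 × 14.9) = 0.1913
Accumulation ratio R = 1 / (1 − e^(−kτ)) = 1 / (1 − 0.1913) = 1.237
Steady-state trough = C₀ × R × e^(−kτ) = 5.86 × 1.237 × 0.1913 = 1.387 mg/L

1.39 mg/L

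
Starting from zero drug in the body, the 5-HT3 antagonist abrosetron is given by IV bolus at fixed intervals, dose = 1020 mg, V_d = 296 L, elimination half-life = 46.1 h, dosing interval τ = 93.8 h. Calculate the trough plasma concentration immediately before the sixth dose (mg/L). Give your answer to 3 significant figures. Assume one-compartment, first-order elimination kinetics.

C₀ per dose = Dose / Vd = 1020 / 296 = 3.446 mg/L
k = ln2 / t½ = 0.693147 / 46.1 = 0.01504 h⁻¹
Fraction remaining after one interval: r = e^(−kτ) = e^(−0.01504 × 93.8) = 0.2440
Before dose 6, 5 doses have been given (aged 1τ, 2τ, 3τ, 4τ, 5τ).
C_trough = C₀ × (r + r² + … + r^5) = C₀ × r(1−r^5)/(1−r)
        = 3.446 × 0.2440 × (1 − 0.0008649) / (1 − 0.2440) = 1.111 mg/L

1.11 mg/L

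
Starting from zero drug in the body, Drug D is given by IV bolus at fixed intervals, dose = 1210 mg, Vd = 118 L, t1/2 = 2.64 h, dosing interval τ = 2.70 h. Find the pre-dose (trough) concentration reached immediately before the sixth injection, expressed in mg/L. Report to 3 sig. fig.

C₀ per dose = Dose / Vd = 1210 / 118 = 10.25 mg/L
k = ln2 / t½ = 0.693147 / 2.64 = 0.2626 h⁻¹
Fraction remaining after one interval: r = e^(−kτ) = e^(−0.2626 × 2.70) = 0.4921
Before dose 6, 5 doses have been given (aged 1τ, 2τ, 3τ, 4τ, 5τ).
C_trough = C₀ × (r + r² + … + r^5) = C₀ × r(1−r^5)/(1−r)
        = 10.25 × 0.4921 × (1 − 0.02886) / (1 − 0.4921) = 9.645 mg/L

9.65 mg/L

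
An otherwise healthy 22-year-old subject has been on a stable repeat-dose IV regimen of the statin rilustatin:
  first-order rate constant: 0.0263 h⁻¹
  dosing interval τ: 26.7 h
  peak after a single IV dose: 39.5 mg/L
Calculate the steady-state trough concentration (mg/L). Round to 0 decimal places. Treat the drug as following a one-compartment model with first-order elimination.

39 mg/L

e^(−kτ) = e^(−0.02630 × 26.7) = 0.4955
Accumulation ratio R = 1 / (1 − e^(−kτ)) = 1 / (1 − 0.4955) = 1.982
Steady-state trough = C₀ × R × e^(−kτ) = 39.5 × 1.982 × 0.4955 = 38.79 mg/L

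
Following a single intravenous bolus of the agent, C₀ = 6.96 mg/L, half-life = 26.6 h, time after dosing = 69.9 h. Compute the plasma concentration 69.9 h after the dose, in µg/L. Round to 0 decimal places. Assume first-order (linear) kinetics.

k = ln2 / t½ = 0.693147 / 26.6 = 0.02606 h⁻¹
C = C₀ · e^(−k·t) = 6.960 × e^(−0.02606 × 69.9)
  = 6.960 × 0.1618 = 1.126 mg/L
Convert: 1.126 mg/L × 1000 = 1126 µg/L

1126 µg/L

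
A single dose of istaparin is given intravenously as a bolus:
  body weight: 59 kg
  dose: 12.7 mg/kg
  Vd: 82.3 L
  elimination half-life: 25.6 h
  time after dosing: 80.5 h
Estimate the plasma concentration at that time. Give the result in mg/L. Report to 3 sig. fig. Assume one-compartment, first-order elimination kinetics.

Total dose = 12.7 × 59 = 749.3 mg
C₀ = Dose / Vd = 749.3 / 82.3 = 9.104 mg/L
k = ln2 / t½ = 0.693147 / 25.6 = 0.02708 h⁻¹
C = C₀ · e^(−k·t) = 9.104 × e^(−0.02708 × 80.5)
  = 9.104 × 0.1130 = 1.029 mg/L

1.03 mg/L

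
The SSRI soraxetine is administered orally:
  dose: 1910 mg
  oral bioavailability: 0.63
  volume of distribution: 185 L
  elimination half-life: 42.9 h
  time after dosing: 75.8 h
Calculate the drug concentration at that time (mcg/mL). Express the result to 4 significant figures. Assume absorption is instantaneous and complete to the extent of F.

1.911 mcg/mL

Amount reaching circulation = F × Dose = 0.63 × 1910 = 1203 mg
C₀ = F·Dose / Vd = 1203 / 185 = 6.503 mg/L
k = ln2 / t½ = 0.693147 / 42.9 = 0.01616 h⁻¹
C = C₀ · e^(−k·t) = 6.503 × e^(−0.01616 × 75.8)
  = 6.503 × 0.2938 = 1.911 mg/L
(1.911 mg/L = 1.911 mcg/mL)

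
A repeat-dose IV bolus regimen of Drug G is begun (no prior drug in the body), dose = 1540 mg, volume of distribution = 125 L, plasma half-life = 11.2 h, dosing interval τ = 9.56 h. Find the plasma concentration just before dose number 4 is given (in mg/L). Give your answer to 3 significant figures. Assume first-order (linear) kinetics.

C₀ per dose = Dose / Vd = 1540 / 125 = 12.32 mg/L
k = ln2 / t½ = 0.693147 / 11.2 = 0.06189 h⁻¹
Fraction remaining after one interval: r = e^(−kτ) = e^(−0.06189 × 9.56) = 0.5534
Before dose 4, 3 doses have been given (aged 1τ, 2τ, 3τ).
C_trough = C₀ × (r + r² + … + r^3) = C₀ × r(1−r^3)/(1−r)
        = 12.32 × 0.5534 × (1 − 0.1695) / (1 − 0.5534) = 12.68 mg/L

12.7 mg/L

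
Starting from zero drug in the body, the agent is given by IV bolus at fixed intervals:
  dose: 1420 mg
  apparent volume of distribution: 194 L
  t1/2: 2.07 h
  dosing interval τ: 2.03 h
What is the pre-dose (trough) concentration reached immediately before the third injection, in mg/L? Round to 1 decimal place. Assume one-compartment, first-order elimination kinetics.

C₀ per dose = Dose / Vd = 1420 / 194 = 7.320 mg/L
k = ln2 / t½ = 0.693147 / 2.07 = 0.3349 h⁻¹
Fraction remaining after one interval: r = e^(−kτ) = e^(−0.3349 × 2.03) = 0.5067
Before dose 3, 2 doses have been given (aged 1τ, 2τ).
C_trough = C₀ × (r + r²) = 7.320 × (0.5067 + 0.2567) = 5.588 mg/L

5.6 mg/L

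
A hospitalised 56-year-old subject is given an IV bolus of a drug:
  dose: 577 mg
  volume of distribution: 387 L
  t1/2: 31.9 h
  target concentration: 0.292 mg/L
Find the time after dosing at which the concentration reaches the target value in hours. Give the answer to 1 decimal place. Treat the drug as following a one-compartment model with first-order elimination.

75.0 h

C₀ = Dose / Vd = 577.0 / 387 = 1.491 mg/L
k = ln2 / t½ = 0.693147 / 31.9 = 0.02173 h⁻¹
t = ln(C₀ / C) / k = ln(1.491 / 0.292) / 0.02173
  = ln(5.106) / 0.02173 = 1.630 / 0.02173 = 75.01 h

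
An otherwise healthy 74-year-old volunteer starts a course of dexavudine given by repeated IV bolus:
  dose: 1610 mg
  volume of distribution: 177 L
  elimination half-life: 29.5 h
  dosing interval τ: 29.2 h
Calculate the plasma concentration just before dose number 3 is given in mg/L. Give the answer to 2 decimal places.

6.89 mg/L

C₀ per dose = Dose / Vd = 1610 / 177 = 9.096 mg/L
k = ln2 / t½ = 0.693147 / 29.5 = 0.02350 h⁻¹
Fraction remaining after one interval: r = e^(−kτ) = e^(−0.02350 × 29.2) = 0.5035
Before dose 3, 2 doses have been given (aged 1τ, 2τ).
C_trough = C₀ × (r + r²) = 9.096 × (0.5035 + 0.2535) = 6.886 mg/L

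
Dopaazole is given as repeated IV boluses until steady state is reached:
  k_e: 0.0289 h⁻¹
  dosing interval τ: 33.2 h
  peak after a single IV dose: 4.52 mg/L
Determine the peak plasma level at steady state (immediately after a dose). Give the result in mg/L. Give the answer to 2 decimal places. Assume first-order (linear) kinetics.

7.33 mg/L

e^(−kτ) = e^(−0.02890 × 33.2) = 0.3831
Accumulation ratio R = 1 / (1 − e^(−kτ)) = 1 / (1 − 0.3831) = 1.621
Steady-state peak = C₀ × R = 4.52 × 1.621 = 7.327 mg/L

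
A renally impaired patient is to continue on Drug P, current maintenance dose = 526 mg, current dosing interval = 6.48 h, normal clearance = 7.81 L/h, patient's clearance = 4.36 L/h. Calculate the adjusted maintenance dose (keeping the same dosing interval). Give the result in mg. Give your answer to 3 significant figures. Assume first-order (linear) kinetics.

294 mg

To keep the same average steady-state level, dosing rate must scale with clearance.
CL ratio = 4.36 / 7.81 = 0.5583
New dose (same interval) = 526 × 0.5583 = 293.7 mg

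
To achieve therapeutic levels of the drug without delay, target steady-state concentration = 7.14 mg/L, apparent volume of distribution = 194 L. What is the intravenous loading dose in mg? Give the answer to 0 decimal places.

LD = Css × Vd = 7.14 × 194 = 1385 mg

1385 mg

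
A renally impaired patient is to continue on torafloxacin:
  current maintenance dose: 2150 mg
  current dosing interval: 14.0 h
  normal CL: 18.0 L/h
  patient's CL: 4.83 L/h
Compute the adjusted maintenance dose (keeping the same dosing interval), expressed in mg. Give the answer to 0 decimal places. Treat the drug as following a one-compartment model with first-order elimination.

577 mg

To keep the same average steady-state level, dosing rate must scale with clearance.
CL ratio = 4.83 / 18.0 = 0.2683
New dose (same interval) = 2150 × 0.2683 = 576.8 mg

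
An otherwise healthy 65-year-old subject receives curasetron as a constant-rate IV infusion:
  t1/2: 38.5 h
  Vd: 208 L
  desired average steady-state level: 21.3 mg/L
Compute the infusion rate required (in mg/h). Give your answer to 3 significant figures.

79.8 mg/h

k = ln2 / t½ = 0.693147 / 38.5 = 0.01800 h⁻¹
CL = k × Vd = 0.01800 × 208 = 3.744 L/h
At steady state, infusion rate R₀ = Css × CL = 21.3 × 3.744 = 79.75 mg/h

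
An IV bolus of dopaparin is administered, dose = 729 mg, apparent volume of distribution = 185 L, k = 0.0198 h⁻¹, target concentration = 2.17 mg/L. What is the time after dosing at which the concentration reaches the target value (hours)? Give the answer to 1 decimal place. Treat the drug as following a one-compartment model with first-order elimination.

C₀ = Dose / Vd = 729.0 / 185 = 3.941 mg/L
t = ln(C₀ / C) / k = ln(3.941 / 2.17) / 0.01980
  = ln(1.816) / 0.01980 = 0.5966 / 0.01980 = 30.13 h

30.1 h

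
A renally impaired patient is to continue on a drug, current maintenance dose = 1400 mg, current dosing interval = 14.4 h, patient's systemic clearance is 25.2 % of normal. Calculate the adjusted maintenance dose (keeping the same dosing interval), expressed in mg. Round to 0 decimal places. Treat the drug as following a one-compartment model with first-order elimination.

To keep the same average steady-state level, dosing rate must scale with clearance.
CL ratio = 25.2 / 100 = 0.2520
New dose (same interval) = 1400 × 0.2520 = 352.8 mg

353 mg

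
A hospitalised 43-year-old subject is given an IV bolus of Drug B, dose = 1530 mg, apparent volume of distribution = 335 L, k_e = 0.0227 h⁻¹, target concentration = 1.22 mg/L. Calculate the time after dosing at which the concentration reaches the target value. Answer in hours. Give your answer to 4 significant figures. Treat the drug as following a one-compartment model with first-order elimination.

C₀ = Dose / Vd = 1530 / 335 = 4.567 mg/L
t = ln(C₀ / C) / k = ln(4.567 / 1.22) / 0.02270
  = ln(3.743) / 0.02270 = 1.320 / 0.02270 = 58.15 h

58.15 h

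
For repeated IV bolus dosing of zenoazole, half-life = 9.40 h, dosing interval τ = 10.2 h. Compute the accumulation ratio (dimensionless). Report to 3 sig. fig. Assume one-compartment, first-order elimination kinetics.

k = ln2 / t½ = 0.693147 / 9.40 = 0.07374 h⁻¹
e^(−kτ) = e^(−0.07374 × 10.2) = 0.4714
Accumulation ratio R = 1 / (1 − e^(−kτ)) = 1 / (1 − 0.4714) = 1.892

1.89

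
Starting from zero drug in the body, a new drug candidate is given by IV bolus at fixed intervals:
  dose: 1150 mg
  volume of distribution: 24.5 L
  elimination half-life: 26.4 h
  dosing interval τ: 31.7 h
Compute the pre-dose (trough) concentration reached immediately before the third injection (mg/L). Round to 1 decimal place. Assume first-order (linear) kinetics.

29.3 mg/L

C₀ per dose = Dose / Vd = 1150 / 24.5 = 46.94 mg/L
k = ln2 / t½ = 0.693147 / 26.4 = 0.02626 h⁻¹
Fraction remaining after one interval: r = e^(−kτ) = e^(−0.02626 × 31.7) = 0.4350
Before dose 3, 2 doses have been given (aged 1τ, 2τ).
C_trough = C₀ × (r + r²) = 46.94 × (0.4350 + 0.1892) = 29.30 mg/L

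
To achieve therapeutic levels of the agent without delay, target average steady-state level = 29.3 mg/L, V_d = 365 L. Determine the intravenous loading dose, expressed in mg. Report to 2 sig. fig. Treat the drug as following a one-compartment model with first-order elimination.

LD = Css × Vd = 29.3 × 365 = 10690 mg

11000 mg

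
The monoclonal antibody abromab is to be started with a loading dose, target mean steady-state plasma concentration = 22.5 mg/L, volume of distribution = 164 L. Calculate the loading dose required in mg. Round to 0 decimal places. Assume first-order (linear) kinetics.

LD = Css × Vd = 22.5 × 164 = 3690 mg

3690 mg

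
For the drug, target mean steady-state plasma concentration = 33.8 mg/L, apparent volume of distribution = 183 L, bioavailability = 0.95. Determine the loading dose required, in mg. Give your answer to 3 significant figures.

6510 mg

LD = Css × Vd / F = 33.8 × 183 / 0.95 = 6511 mg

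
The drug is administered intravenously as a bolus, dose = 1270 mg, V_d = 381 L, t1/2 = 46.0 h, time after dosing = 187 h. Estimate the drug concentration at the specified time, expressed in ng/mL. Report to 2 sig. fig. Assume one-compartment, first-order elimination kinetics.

200 ng/mL

C₀ = Dose / Vd = 1270 / 381 = 3.333 mg/L
k = ln2 / t½ = 0.693147 / 46.0 = 0.01507 h⁻¹
C = C₀ · e^(−k·t) = 3.333 × e^(−0.01507 × 187)
  = 3.333 × 0.05972 = 0.1990 mg/L
Convert: 0.1990 mg/L × 1000 = 199.0 ng/mL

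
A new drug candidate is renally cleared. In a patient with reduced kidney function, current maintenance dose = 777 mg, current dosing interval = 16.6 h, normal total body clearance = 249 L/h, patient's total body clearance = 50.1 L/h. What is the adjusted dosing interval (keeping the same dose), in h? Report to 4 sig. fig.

82.50 h

To keep the same average steady-state level, dosing rate must scale with clearance.
CL ratio = 50.1 / 249 = 0.2012
New interval (same dose) = 16.6 / 0.2012 = 82.50 h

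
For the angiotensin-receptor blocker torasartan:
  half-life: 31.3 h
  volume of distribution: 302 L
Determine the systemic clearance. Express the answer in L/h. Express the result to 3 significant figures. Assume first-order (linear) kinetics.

k = ln2 / t½ = 0.693147 / 31.3 = 0.02215 h⁻¹
CL = k × Vd = 0.02215 × 302 = 6.689 L/h

6.69 L/h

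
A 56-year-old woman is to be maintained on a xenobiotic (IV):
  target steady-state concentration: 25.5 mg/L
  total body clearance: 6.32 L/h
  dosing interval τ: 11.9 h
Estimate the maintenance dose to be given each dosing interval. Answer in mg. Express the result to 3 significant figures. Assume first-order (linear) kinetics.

At steady state, Dose/τ = Css × CL.
Dose = Css × CL × τ = 25.5 × 6.320 × 11.9 = 1918 mg

1920 mg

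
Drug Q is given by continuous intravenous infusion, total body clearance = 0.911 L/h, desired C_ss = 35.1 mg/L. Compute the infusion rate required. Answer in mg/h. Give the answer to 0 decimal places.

32 mg/h

At steady state, infusion rate R₀ = Css × CL = 35.1 × 0.9110 = 31.98 mg/h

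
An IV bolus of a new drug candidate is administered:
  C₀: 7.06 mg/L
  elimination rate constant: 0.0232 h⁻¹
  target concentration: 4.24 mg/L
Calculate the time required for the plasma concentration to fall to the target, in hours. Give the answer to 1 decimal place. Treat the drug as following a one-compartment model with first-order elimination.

22.0 h

t = ln(C₀ / C) / k = ln(7.060 / 4.24) / 0.02320
  = ln(1.665) / 0.02320 = 0.5098 / 0.02320 = 21.97 h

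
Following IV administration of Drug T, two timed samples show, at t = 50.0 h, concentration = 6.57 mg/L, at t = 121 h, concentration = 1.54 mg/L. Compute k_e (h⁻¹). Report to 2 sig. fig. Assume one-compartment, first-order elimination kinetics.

0.020 h⁻¹

k = ln(C₁/C₂) / (t₂ − t₁) = ln(6.57/1.54) / (121 − 50.0)
  = 1.451 / 71.00 = 0.02044 h⁻¹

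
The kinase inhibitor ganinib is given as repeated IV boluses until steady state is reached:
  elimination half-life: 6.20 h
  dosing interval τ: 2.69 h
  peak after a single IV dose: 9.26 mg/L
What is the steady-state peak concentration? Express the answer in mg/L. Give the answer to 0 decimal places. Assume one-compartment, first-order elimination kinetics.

k = ln2 / t½ = 0.693147 / 6.20 = 0.1118 h⁻¹
e^(−kτ) = e^(−0.1118 × 2.69) = 0.7403
Accumulation ratio R = 1 / (1 − e^(−kτ)) = 1 / (1 − 0.7403) = 3.851
Steady-state peak = C₀ × R = 9.26 × 3.851 = 35.66 mg/L

36 mg/L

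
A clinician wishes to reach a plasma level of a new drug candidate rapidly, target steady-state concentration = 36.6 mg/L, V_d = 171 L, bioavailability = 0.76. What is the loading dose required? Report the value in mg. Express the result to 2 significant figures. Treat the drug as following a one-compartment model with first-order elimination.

8200 mg

LD = Css × Vd / F = 36.6 × 171 / 0.76 = 8235 mg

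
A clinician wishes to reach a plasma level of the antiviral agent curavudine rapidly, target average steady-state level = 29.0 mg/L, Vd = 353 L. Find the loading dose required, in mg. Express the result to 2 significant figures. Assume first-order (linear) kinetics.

LD = Css × Vd = 29.0 × 353 = 10240 mg

10000 mg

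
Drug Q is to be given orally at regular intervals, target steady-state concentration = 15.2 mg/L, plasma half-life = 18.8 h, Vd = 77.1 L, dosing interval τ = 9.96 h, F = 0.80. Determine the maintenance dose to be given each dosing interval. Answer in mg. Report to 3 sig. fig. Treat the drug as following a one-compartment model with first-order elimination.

k = ln2 / t½ = 0.693147 / 18.8 = 0.03687 h⁻¹
CL = k × Vd = 0.03687 × 77.1 = 2.843 L/h
At steady state, F × (Dose/τ) = Css × CL.
Dose = Css × CL × τ / F = 15.2 × 2.843 × 9.96 / 0.80 = 538.0 mg

538 mg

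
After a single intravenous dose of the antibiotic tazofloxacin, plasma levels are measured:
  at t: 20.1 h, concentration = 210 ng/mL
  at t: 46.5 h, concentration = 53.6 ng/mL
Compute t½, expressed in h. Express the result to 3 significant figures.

k = ln(C₁/C₂) / (t₂ − t₁) = ln(210/53.6) / (46.5 − 20.1)
  = 1.366 / 26.40 = 0.05174 h⁻¹
t½ = ln2 / k = 0.693147 / 0.05174 = 13.40 h

13.4 h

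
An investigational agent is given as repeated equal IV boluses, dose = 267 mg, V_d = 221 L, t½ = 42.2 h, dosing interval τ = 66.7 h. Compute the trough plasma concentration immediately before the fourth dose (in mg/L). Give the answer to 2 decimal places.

0.58 mg/L

C₀ per dose = Dose / Vd = 267 / 221 = 1.208 mg/L
k = ln2 / t½ = 0.693147 / 42.2 = 0.01643 h⁻¹
Fraction remaining after one interval: r = e^(−kτ) = e^(−0.01643 × 66.7) = 0.3342
Before dose 4, 3 doses have been given (aged 1τ, 2τ, 3τ).
C_trough = C₀ × (r + r² + … + r^3) = C₀ × r(1−r^3)/(1−r)
        = 1.208 × 0.3342 × (1 − 0.03733) / (1 − 0.3342) = 0.5837 mg/L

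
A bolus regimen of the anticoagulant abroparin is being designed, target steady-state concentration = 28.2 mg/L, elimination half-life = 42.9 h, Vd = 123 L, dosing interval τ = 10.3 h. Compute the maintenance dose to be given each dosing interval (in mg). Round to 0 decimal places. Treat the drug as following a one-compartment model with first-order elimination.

k = ln2 / t½ = 0.693147 / 42.9 = 0.01616 h⁻¹
CL = k × Vd = 0.01616 × 123 = 1.988 L/h
At steady state, Dose/τ = Css × CL.
Dose = Css × CL × τ = 28.2 × 1.988 × 10.3 = 577.4 mg

577 mg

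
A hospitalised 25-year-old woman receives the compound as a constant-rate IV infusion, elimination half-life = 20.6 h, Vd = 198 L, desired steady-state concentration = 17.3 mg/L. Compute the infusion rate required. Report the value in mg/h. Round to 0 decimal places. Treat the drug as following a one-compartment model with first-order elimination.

115 mg/h

k = ln2 / t½ = 0.693147 / 20.6 = 0.03365 h⁻¹
CL = k × Vd = 0.03365 × 198 = 6.663 L/h
At steady state, infusion rate R₀ = Css × CL = 17.3 × 6.663 = 115.3 mg/h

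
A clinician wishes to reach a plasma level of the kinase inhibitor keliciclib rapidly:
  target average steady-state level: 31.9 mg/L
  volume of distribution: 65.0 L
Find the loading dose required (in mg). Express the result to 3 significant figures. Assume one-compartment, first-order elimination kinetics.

2070 mg

LD = Css × Vd = 31.9 × 65.0 = 2074 mg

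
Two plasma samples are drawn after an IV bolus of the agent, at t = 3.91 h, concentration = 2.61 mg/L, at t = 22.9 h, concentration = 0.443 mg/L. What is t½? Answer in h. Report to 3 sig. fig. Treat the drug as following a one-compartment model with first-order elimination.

7.42 h

k = ln(C₁/C₂) / (t₂ − t₁) = ln(2.61/0.443) / (22.9 − 3.91)
  = 1.774 / 18.99 = 0.09342 h⁻¹
t½ = ln2 / k = 0.693147 / 0.09342 = 7.420 h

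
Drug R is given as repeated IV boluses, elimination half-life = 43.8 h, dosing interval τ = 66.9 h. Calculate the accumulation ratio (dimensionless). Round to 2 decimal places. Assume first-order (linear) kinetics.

k = ln2 / t½ = 0.693147 / 43.8 = 0.01583 h⁻¹
e^(−kτ) = e^(−0.01583 × 66.9) = 0.3468
Accumulation ratio R = 1 / (1 − e^(−kτ)) = 1 / (1 − 0.3468) = 1.531

1.53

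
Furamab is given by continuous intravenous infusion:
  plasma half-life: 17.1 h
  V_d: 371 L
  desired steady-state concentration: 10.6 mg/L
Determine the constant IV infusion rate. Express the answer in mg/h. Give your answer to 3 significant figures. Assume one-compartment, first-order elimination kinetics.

159 mg/h

k = ln2 / t½ = 0.693147 / 17.1 = 0.04053 h⁻¹
CL = k × Vd = 0.04053 × 371 = 15.04 L/h
At steady state, infusion rate R₀ = Css × CL = 10.6 × 15.04 = 159.4 mg/h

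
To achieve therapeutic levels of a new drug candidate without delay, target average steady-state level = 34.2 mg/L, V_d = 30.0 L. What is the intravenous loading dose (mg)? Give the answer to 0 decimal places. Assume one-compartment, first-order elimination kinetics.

LD = Css × Vd = 34.2 × 30.0 = 1026 mg

1026 mg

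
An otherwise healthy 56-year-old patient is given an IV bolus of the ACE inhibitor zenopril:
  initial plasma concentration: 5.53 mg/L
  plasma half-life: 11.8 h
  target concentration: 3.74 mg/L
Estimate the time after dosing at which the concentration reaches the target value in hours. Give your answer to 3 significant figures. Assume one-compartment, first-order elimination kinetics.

6.66 h

k = ln2 / t½ = 0.693147 / 11.8 = 0.05874 h⁻¹
t = ln(C₀ / C) / k = ln(5.530 / 3.74) / 0.05874
  = ln(1.479) / 0.05874 = 0.3914 / 0.05874 = 6.663 h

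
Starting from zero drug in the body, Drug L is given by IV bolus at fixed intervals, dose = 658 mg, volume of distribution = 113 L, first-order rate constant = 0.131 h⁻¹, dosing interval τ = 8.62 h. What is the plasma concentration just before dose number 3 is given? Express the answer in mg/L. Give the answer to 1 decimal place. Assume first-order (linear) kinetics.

C₀ per dose = Dose / Vd = 658 / 113 = 5.823 mg/L
Fraction remaining after one interval: r = e^(−kτ) = e^(−0.1310 × 8.62) = 0.3233
Before dose 3, 2 doses have been given (aged 1τ, 2τ).
C_trough = C₀ × (r + r²) = 5.823 × (0.3233 + 0.1045) = 2.491 mg/L

2.5 mg/L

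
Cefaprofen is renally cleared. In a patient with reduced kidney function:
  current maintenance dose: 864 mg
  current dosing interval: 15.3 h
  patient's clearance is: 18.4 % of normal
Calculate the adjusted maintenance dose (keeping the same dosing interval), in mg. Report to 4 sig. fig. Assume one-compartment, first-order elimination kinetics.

To keep the same average steady-state level, dosing rate must scale with clearance.
CL ratio = 18.4 / 100 = 0.1840
New dose (same interval) = 864 × 0.1840 = 159.0 mg

159.0 mg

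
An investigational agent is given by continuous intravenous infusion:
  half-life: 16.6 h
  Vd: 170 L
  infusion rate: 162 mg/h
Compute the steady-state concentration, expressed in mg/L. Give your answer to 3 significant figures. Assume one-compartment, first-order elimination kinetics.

k = ln2 / t½ = 0.693147 / 16.6 = 0.04176 h⁻¹
CL = k × Vd = 0.04176 × 170 = 7.099 L/h
At steady state Css = R₀ / CL = 162 / 7.099 = 22.82 mg/L

22.8 mg/L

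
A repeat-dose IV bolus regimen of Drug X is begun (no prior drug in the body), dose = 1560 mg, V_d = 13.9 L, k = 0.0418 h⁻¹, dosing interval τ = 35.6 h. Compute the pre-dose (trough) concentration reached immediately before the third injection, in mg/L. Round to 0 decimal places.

C₀ per dose = Dose / Vd = 1560 / 13.9 = 112.2 mg/L
Fraction remaining after one interval: r = e^(−kτ) = e^(−0.04180 × 35.6) = 0.2258
Before dose 3, 2 doses have been given (aged 1τ, 2τ).
C_trough = C₀ × (r + r²) = 112.2 × (0.2258 + 0.05099) = 31.06 mg/L

31 mg/L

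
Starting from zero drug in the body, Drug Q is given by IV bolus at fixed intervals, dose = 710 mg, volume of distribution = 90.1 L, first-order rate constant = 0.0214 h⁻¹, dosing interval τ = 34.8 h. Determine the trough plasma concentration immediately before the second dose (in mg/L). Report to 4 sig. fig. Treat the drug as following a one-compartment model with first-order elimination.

C₀ per dose = Dose / Vd = 710 / 90.1 = 7.880 mg/L
Fraction remaining after one interval: r = e^(−kτ) = e^(−0.02140 × 34.8) = 0.4749
Before dose 2, 1 dose has been given (aged 1τ).
C_trough = C₀ × r = 7.880 × 0.4749 = 3.742 mg/L

3.742 mg/L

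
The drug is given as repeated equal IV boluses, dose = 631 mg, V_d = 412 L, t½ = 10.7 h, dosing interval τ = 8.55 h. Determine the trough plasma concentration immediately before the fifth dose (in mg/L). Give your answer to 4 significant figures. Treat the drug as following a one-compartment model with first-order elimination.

1.844 mg/L

C₀ per dose = Dose / Vd = 631 / 412 = 1.532 mg/L
k = ln2 / t½ = 0.693147 / 10.7 = 0.06478 h⁻¹
Fraction remaining after one interval: r = e^(−kτ) = e^(−0.06478 × 8.55) = 0.5747
Before dose 5, 4 doses have been given (aged 1τ, 2τ, 3τ, 4τ).
C_trough = C₀ × (r + r² + … + r^4) = C₀ × r(1−r^4)/(1−r)
        = 1.532 × 0.5747 × (1 − 0.1091) / (1 − 0.5747) = 1.844 mg/L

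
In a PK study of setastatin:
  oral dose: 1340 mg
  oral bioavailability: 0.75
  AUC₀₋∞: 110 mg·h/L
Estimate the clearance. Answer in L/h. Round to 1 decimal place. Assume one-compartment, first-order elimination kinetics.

9.1 L/h

CL = F·Dose / AUC = 0.75 × 1340 / 110 = 9.136 L/h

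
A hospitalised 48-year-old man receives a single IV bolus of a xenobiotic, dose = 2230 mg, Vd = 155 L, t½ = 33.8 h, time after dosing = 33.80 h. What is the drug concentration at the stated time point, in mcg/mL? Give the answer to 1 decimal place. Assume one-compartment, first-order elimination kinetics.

C₀ = Dose / Vd = 2230 / 155 = 14.39 mg/L
k = ln2 / t½ = 0.693147 / 33.8 = 0.02051 h⁻¹
t / t½ = 33.80 / 33.8 = 1 half-lives
C = C₀ × (1/2)^1 = 14.39 × 0.5000 = 7.195 mg/L
(7.195 mg/L = 7.195 mcg/mL)

7.2 mcg/mL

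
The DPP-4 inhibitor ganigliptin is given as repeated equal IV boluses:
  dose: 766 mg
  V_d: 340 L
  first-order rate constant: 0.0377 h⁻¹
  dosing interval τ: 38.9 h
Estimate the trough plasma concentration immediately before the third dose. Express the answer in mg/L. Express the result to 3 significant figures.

0.640 mg/L

C₀ per dose = Dose / Vd = 766 / 340 = 2.253 mg/L
Fraction remaining after one interval: r = e^(−kτ) = e^(−0.03770 × 38.9) = 0.2307
Before dose 3, 2 doses have been given (aged 1τ, 2τ).
C_trough = C₀ × (r + r²) = 2.253 × (0.2307 + 0.05322) = 0.6397 mg/L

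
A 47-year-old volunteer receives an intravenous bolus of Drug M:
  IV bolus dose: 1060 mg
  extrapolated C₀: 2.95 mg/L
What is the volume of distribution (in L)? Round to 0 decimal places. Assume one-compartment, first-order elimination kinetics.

359 L

Vd = Dose / C₀ = 1060 / 2.95 = 359.3 L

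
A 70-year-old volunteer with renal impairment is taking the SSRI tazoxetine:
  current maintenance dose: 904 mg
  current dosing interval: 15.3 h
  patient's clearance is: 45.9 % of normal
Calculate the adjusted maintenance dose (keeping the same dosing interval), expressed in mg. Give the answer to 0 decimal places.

To keep the same average steady-state level, dosing rate must scale with clearance.
CL ratio = 45.9 / 100 = 0.4590
New dose (same interval) = 904 × 0.4590 = 414.9 mg

415 mg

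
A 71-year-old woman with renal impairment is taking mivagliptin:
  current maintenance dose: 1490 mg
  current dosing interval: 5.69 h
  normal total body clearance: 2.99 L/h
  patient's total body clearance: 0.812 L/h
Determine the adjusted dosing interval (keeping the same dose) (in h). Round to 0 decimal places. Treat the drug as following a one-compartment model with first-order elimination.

To keep the same average steady-state level, dosing rate must scale with clearance.
CL ratio = 0.812 / 2.99 = 0.2716
New interval (same dose) = 5.69 / 0.2716 = 20.95 h

21 h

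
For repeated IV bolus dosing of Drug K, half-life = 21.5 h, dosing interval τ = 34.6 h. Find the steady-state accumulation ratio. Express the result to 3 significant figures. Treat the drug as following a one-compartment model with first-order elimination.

1.49

k = ln2 / t½ = 0.693147 / 21.5 = 0.03224 h⁻¹
e^(−kτ) = e^(−0.03224 × 34.6) = 0.3278
Accumulation ratio R = 1 / (1 − e^(−kτ)) = 1 / (1 − 0.3278) = 1.488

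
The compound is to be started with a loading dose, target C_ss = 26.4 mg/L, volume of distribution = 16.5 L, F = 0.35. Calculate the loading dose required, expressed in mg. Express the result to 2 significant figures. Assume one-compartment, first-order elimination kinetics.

1200 mg

LD = Css × Vd / F = 26.4 × 16.5 / 0.35 = 1245 mg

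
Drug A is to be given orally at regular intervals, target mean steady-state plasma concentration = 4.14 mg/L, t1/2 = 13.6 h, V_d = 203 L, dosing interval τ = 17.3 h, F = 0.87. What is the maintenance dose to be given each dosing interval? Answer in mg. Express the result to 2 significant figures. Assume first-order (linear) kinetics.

k = ln2 / t½ = 0.693147 / 13.6 = 0.05097 h⁻¹
CL = k × Vd = 0.05097 × 203 = 10.35 L/h
At steady state, F × (Dose/τ) = Css × CL.
Dose = Css × CL × τ / F = 4.14 × 10.35 × 17.3 / 0.87 = 852.1 mg

850 mg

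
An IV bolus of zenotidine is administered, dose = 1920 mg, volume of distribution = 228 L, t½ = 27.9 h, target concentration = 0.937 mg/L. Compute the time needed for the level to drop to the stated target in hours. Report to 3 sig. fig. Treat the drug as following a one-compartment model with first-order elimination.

88.4 h

C₀ = Dose / Vd = 1920 / 228 = 8.421 mg/L
k = ln2 / t½ = 0.693147 / 27.9 = 0.02484 h⁻¹
t = ln(C₀ / C) / k = ln(8.421 / 0.937) / 0.02484
  = ln(8.987) / 0.02484 = 2.196 / 0.02484 = 88.41 h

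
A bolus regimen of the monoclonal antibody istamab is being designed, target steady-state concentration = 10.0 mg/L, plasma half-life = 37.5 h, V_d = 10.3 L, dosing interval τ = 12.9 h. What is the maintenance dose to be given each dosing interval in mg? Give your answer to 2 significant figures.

k = ln2 / t½ = 0.693147 / 37.5 = 0.01848 h⁻¹
CL = k × Vd = 0.01848 × 10.3 = 0.1903 L/h
At steady state, Dose/τ = Css × CL.
Dose = Css × CL × τ = 10.0 × 0.1903 × 12.9 = 24.55 mg

25 mg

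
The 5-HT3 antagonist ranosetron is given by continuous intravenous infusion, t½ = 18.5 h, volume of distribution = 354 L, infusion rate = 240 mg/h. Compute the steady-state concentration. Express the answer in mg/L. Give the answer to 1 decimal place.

18.1 mg/L

k = ln2 / t½ = 0.693147 / 18.5 = 0.03747 h⁻¹
CL = k × Vd = 0.03747 × 354 = 13.26 L/h
At steady state Css = R₀ / CL = 240 / 13.26 = 18.10 mg/L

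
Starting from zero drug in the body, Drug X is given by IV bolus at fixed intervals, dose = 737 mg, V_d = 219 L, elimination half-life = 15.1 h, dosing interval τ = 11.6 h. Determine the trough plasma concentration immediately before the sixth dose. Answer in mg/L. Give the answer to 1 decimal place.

C₀ per dose = Dose / Vd = 737 / 219 = 3.365 mg/L
k = ln2 / t½ = 0.693147 / 15.1 = 0.04590 h⁻¹
Fraction remaining after one interval: r = e^(−kτ) = e^(−0.04590 × 11.6) = 0.5872
Before dose 6, 5 doses have been given (aged 1τ, 2τ, 3τ, 4τ, 5τ).
C_trough = C₀ × (r + r² + … + r^5) = C₀ × r(1−r^5)/(1−r)
        = 3.365 × 0.5872 × (1 − 0.06981) / (1 − 0.5872) = 4.452 mg/L

4.5 mg/L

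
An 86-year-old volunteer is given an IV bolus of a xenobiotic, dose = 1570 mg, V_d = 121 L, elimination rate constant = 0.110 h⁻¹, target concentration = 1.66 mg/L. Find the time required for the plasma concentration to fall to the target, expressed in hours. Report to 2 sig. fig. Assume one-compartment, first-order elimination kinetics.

19 h

C₀ = Dose / Vd = 1570 / 121 = 12.98 mg/L
t = ln(C₀ / C) / k = ln(12.98 / 1.66) / 0.1100
  = ln(7.819) / 0.1100 = 2.057 / 0.1100 = 18.70 h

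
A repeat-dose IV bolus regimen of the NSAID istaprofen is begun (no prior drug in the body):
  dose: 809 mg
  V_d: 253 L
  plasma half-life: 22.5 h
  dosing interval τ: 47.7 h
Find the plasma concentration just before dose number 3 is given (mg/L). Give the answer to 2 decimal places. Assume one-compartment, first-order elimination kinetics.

0.90 mg/L

C₀ per dose = Dose / Vd = 809 / 253 = 3.198 mg/L
k = ln2 / t½ = 0.693147 / 22.5 = 0.03081 h⁻¹
Fraction remaining after one interval: r = e^(−kτ) = e^(−0.03081 × 47.7) = 0.2300
Before dose 3, 2 doses have been given (aged 1τ, 2τ).
C_trough = C₀ × (r + r²) = 3.198 × (0.2300 + 0.05290) = 0.9047 mg/L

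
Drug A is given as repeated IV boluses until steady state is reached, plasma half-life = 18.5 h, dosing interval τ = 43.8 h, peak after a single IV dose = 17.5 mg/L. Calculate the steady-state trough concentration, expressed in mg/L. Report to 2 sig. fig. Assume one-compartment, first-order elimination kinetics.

k = ln2 / t½ = 0.693147 / 18.5 = 0.03747 h⁻¹
e^(−kτ) = e^(−0.03747 × 43.8) = 0.1938
Accumulation ratio R = 1 / (1 − e^(−kτ)) = 1 / (1 − 0.1938) = 1.240
Steady-state trough = C₀ × R × e^(−kτ) = 17.5 × 1.240 × 0.1938 = 4.205 mg/L

4.2 mg/L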